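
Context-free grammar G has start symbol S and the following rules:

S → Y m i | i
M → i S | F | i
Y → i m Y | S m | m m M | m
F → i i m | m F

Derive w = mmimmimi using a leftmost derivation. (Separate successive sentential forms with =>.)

S => Ymi => mmMmi => mmiSmi => mmiYmimi => mmimmimi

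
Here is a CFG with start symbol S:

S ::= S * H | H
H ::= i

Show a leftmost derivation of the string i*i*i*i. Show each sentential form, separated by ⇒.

S ⇒ S*H ⇒ S*H*H ⇒ S*H*H*H ⇒ H*H*H*H ⇒ i*H*H*H ⇒ i*i*H*H ⇒ i*i*i*H ⇒ i*i*i*i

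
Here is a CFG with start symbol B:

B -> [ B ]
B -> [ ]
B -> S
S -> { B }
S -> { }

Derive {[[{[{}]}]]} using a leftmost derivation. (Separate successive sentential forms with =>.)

B=>S=>{B}=>{[B]}=>{[[B]]}=>{[[S]]}=>{[[{B}]]}=>{[[{[B]}]]}=>{[[{[S]}]]}=>{[[{[{}]}]]}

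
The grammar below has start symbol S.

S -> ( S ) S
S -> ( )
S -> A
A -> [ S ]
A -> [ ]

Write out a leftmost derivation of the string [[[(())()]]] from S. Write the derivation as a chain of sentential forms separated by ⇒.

S⇒A⇒[S]⇒[A]⇒[[S]]⇒[[A]]⇒[[[S]]]⇒[[[(S)S]]]⇒[[[(())S]]]⇒[[[(())()]]]

S ⇒ A   [S -> A]
A ⇒ [S]   [A -> [ S ]]
[S] ⇒ [A]   [S -> A]
[A] ⇒ [[S]]   [A -> [ S ]]
[[S]] ⇒ [[A]]   [S -> A]
[[A]] ⇒ [[[S]]]   [A -> [ S ]]
[[[S]]] ⇒ [[[(S)S]]]   [S -> ( S ) S]
[[[(S)S]]] ⇒ [[[(())S]]]   [S -> ( )]
[[[(())S]]] ⇒ [[[(())()]]]   [S -> ( )]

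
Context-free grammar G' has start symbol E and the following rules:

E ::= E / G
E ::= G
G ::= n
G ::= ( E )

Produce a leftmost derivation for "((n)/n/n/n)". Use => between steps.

E => G => (E) => (E/G) => (E/G/G) => (E/G/G/G) => (G/G/G/G) => ((E)/G/G/G) => ((G)/G/G/G) => ((n)/G/G/G) => ((n)/n/G/G) => ((n)/n/n/G) => ((n)/n/n/n)

E => G   [E ::= G]
G => (E)   [G ::= ( E )]
(E) => (E/G)   [E ::= E / G]
(E/G) => (E/G/G)   [E ::= E / G]
(E/G/G) => (E/G/G/G)   [E ::= E / G]
(E/G/G/G) => (G/G/G/G)   [E ::= G]
(G/G/G/G) => ((E)/G/G/G)   [G ::= ( E )]
((E)/G/G/G) => ((G)/G/G/G)   [E ::= G]
((G)/G/G/G) => ((n)/G/G/G)   [G ::= n]
((n)/G/G/G) => ((n)/n/G/G)   [G ::= n]
((n)/n/G/G) => ((n)/n/n/G)   [G ::= n]
((n)/n/n/G) => ((n)/n/n/n)   [G ::= n]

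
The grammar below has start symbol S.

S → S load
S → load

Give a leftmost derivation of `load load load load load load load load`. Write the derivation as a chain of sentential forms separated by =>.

S => S load => S load load => S load load load => S load load load load => S load load load load load => S load load load load load load => S load load load load load load load => load load load load load load load load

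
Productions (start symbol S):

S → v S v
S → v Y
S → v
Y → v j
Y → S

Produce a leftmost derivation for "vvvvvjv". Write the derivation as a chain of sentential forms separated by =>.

S => vSv => vvYv => vvSv => vvvYv => vvvSv => vvvvYv => vvvvvjv

S => vSv   [S → v S v]
vSv => vvYv   [S → v Y]
vvYv => vvSv   [Y → S]
vvSv => vvvYv   [S → v Y]
vvvYv => vvvSv   [Y → S]
vvvSv => vvvvYv   [S → v Y]
vvvvYv => vvvvvjv   [Y → v j]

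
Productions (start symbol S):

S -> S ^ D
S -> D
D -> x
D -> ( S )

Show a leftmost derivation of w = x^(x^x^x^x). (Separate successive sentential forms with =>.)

S => S^D   [S -> S ^ D]
S^D => D^D   [S -> D]
D^D => x^D   [D -> x]
x^D => x^(S)   [D -> ( S )]
x^(S) => x^(S^D)   [S -> S ^ D]
x^(S^D) => x^(S^D^D)   [S -> S ^ D]
x^(S^D^D) => x^(S^D^D^D)   [S -> S ^ D]
x^(S^D^D^D) => x^(D^D^D^D)   [S -> D]
x^(D^D^D^D) => x^(x^D^D^D)   [D -> x]
x^(x^D^D^D) => x^(x^x^D^D)   [D -> x]
x^(x^x^D^D) => x^(x^x^x^D)   [D -> x]
x^(x^x^x^D) => x^(x^x^x^x)   [D -> x]

S => S^D => D^D => x^D => x^(S) => x^(S^D) => x^(S^D^D) => x^(S^D^D^D) => x^(D^D^D^D) => x^(x^D^D^D) => x^(x^x^D^D) => x^(x^x^x^D) => x^(x^x^x^x)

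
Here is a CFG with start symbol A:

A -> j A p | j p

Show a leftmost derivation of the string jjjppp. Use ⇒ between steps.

A ⇒ jAp ⇒ jjApp ⇒ jjjppp

A ⇒ jAp   [A -> j A p]
jAp ⇒ jjApp   [A -> j A p]
jjApp ⇒ jjjppp   [A -> j p]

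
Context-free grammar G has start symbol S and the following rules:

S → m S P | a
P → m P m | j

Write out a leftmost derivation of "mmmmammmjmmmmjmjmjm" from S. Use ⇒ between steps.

S⇒mSP⇒mmSPP⇒mmmSPPP⇒mmmmSPPPP⇒mmmmaPPPP⇒mmmmamPmPPP⇒mmmmammPmmPPP⇒mmmmammmPmmmPPP⇒mmmmammmjmmmPPP⇒mmmmammmjmmmmPmPP⇒mmmmammmjmmmmjmPP⇒mmmmammmjmmmmjmjP⇒mmmmammmjmmmmjmjmPm⇒mmmmammmjmmmmjmjmjm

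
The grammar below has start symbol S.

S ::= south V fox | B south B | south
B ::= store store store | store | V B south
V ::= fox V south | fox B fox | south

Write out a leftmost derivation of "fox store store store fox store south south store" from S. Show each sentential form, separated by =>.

S => B south B   [S ::= B south B]
B south B => V B south south B   [B ::= V B south]
V B south south B => fox B fox B south south B   [V ::= fox B fox]
fox B fox B south south B => fox store store store fox B south south B   [B ::= store store store]
fox store store store fox B south south B => fox store store store fox store south south B   [B ::= store]
fox store store store fox store south south B => fox store store store fox store south south store   [B ::= store]

S => B south B => V B south south B => fox B fox B south south B => fox store store store fox B south south B => fox store store store fox store south south B => fox store store store fox store south south store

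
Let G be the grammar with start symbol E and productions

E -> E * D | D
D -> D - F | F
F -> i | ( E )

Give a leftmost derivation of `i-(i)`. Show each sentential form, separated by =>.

E => D => D-F => F-F => i-F => i-(E) => i-(D) => i-(F) => i-(i)

E => D   [E -> D]
D => D-F   [D -> D - F]
D-F => F-F   [D -> F]
F-F => i-F   [F -> i]
i-F => i-(E)   [F -> ( E )]
i-(E) => i-(D)   [E -> D]
i-(D) => i-(F)   [D -> F]
i-(F) => i-(i)   [F -> i]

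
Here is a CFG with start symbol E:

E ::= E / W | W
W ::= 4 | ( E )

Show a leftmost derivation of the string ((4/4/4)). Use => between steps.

E => W => (E) => (W) => ((E)) => ((E/W)) => ((E/W/W)) => ((W/W/W)) => ((4/W/W)) => ((4/4/W)) => ((4/4/4))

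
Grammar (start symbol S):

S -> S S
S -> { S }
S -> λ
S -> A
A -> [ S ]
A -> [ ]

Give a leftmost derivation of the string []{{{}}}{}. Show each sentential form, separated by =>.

S => SS => SSS => SSSS => ASSS => []SSS => []SSSS => []{S}SSS => []{{S}}SSS => []{{{S}}}SSS => []{{{}}}SSS => []{{{}}}{S}SS => []{{{}}}{}SS => []{{{}}}{}S => []{{{}}}{}

S => SS   [S -> S S]
SS => SSS   [S -> S S]
SSS => SSSS   [S -> S S]
SSSS => ASSS   [S -> A]
ASSS => []SSS   [A -> [ ]]
[]SSS => []SSSS   [S -> S S]
[]SSSS => []{S}SSS   [S -> { S }]
[]{S}SSS => []{{S}}SSS   [S -> { S }]
[]{{S}}SSS => []{{{S}}}SSS   [S -> { S }]
[]{{{S}}}SSS => []{{{}}}SSS   [S -> λ]
[]{{{}}}SSS => []{{{}}}{S}SS   [S -> { S }]
[]{{{}}}{S}SS => []{{{}}}{}SS   [S -> λ]
[]{{{}}}{}SS => []{{{}}}{}S   [S -> λ]
[]{{{}}}{}S => []{{{}}}{}   [S -> λ]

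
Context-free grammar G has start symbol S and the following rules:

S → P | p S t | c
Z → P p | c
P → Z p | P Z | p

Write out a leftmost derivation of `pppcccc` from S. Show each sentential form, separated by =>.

S => P => PZ => PZZ => PZZZ => PZZZZ => ZpZZZZ => PppZZZZ => pppZZZZ => pppcZZZ => pppccZZ => pppcccZ => pppcccc

S => P   [S → P]
P => PZ   [P → P Z]
PZ => PZZ   [P → P Z]
PZZ => PZZZ   [P → P Z]
PZZZ => PZZZZ   [P → P Z]
PZZZZ => ZpZZZZ   [P → Z p]
ZpZZZZ => PppZZZZ   [Z → P p]
PppZZZZ => pppZZZZ   [P → p]
pppZZZZ => pppcZZZ   [Z → c]
pppcZZZ => pppccZZ   [Z → c]
pppccZZ => pppcccZ   [Z → c]
pppcccZ => pppcccc   [Z → c]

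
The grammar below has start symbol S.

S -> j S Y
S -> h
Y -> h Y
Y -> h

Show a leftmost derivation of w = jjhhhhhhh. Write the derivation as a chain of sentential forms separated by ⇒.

S ⇒ jSY ⇒ jjSYY ⇒ jjhYY ⇒ jjhhYY ⇒ jjhhhYY ⇒ jjhhhhYY ⇒ jjhhhhhYY ⇒ jjhhhhhhY ⇒ jjhhhhhhh

S ⇒ jSY   [S -> j S Y]
jSY ⇒ jjSYY   [S -> j S Y]
jjSYY ⇒ jjhYY   [S -> h]
jjhYY ⇒ jjhhYY   [Y -> h Y]
jjhhYY ⇒ jjhhhYY   [Y -> h Y]
jjhhhYY ⇒ jjhhhhYY   [Y -> h Y]
jjhhhhYY ⇒ jjhhhhhYY   [Y -> h Y]
jjhhhhhYY ⇒ jjhhhhhhY   [Y -> h]
jjhhhhhhY ⇒ jjhhhhhhh   [Y -> h]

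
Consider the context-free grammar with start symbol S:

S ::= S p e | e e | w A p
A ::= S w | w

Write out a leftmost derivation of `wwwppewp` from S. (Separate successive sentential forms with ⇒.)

S⇒wAp⇒wSwp⇒wSpewp⇒wwAppewp⇒wwwppewp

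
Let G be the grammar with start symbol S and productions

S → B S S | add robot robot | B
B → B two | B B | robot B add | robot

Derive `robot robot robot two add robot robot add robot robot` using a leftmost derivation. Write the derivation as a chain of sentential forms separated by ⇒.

S ⇒ B S S   [S → B S S]
B S S ⇒ B B S S   [B → B B]
B B S S ⇒ B B B S S   [B → B B]
B B B S S ⇒ robot B B S S   [B → robot]
robot B B S S ⇒ robot robot B S S   [B → robot]
robot robot B S S ⇒ robot robot B two S S   [B → B two]
robot robot B two S S ⇒ robot robot robot two S S   [B → robot]
robot robot robot two S S ⇒ robot robot robot two add robot robot S   [S → add robot robot]
robot robot robot two add robot robot S ⇒ robot robot robot two add robot robot add robot robot   [S → add robot robot]

S ⇒ B S S ⇒ B B S S ⇒ B B B S S ⇒ robot B B S S ⇒ robot robot B S S ⇒ robot robot B two S S ⇒ robot robot robot two S S ⇒ robot robot robot two add robot robot S ⇒ robot robot robot two add robot robot add robot robot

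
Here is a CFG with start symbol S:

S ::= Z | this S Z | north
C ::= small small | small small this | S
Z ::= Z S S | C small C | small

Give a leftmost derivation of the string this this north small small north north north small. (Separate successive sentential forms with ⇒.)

S ⇒ this S Z ⇒ this this S Z Z ⇒ this this north Z Z ⇒ this this north Z S S Z ⇒ this this north small S S Z ⇒ this this north small Z S Z ⇒ this this north small Z S S S Z ⇒ this this north small small S S S Z ⇒ this this north small small north S S Z ⇒ this this north small small north north S Z ⇒ this this north small small north north north Z ⇒ this this north small small north north north small

S ⇒ this S Z   [S ::= this S Z]
this S Z ⇒ this this S Z Z   [S ::= this S Z]
this this S Z Z ⇒ this this north Z Z   [S ::= north]
this this north Z Z ⇒ this this north Z S S Z   [Z ::= Z S S]
this this north Z S S Z ⇒ this this north small S S Z   [Z ::= small]
this this north small S S Z ⇒ this this north small Z S Z   [S ::= Z]
this this north small Z S Z ⇒ this this north small Z S S S Z   [Z ::= Z S S]
this this north small Z S S S Z ⇒ this this north small small S S S Z   [Z ::= small]
this this north small small S S S Z ⇒ this this north small small north S S Z   [S ::= north]
this this north small small north S S Z ⇒ this this north small small north north S Z   [S ::= north]
this this north small small north north S Z ⇒ this this north small small north north north Z   [S ::= north]
this this north small small north north north Z ⇒ this this north small small north north north small   [Z ::= small]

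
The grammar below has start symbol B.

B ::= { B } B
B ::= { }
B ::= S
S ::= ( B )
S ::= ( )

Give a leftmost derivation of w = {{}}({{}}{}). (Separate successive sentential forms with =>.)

B=>{B}B=>{{}}B=>{{}}S=>{{}}(B)=>{{}}({B}B)=>{{}}({{}}B)=>{{}}({{}}{})

B => {B}B   [B ::= { B } B]
{B}B => {{}}B   [B ::= { }]
{{}}B => {{}}S   [B ::= S]
{{}}S => {{}}(B)   [S ::= ( B )]
{{}}(B) => {{}}({B}B)   [B ::= { B } B]
{{}}({B}B) => {{}}({{}}B)   [B ::= { }]
{{}}({{}}B) => {{}}({{}}{})   [B ::= { }]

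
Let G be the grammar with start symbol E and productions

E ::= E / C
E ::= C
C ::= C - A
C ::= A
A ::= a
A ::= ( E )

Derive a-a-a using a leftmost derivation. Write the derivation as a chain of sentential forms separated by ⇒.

E ⇒ C ⇒ C-A ⇒ C-A-A ⇒ A-A-A ⇒ a-A-A ⇒ a-a-A ⇒ a-a-a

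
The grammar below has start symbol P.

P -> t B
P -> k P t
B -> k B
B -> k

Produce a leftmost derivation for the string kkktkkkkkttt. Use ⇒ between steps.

P⇒kPt⇒kkPtt⇒kkkPttt⇒kkktBttt⇒kkktkBttt⇒kkktkkBttt⇒kkktkkkBttt⇒kkktkkkkBttt⇒kkktkkkkkttt

P ⇒ kPt   [P -> k P t]
kPt ⇒ kkPtt   [P -> k P t]
kkPtt ⇒ kkkPttt   [P -> k P t]
kkkPttt ⇒ kkktBttt   [P -> t B]
kkktBttt ⇒ kkktkBttt   [B -> k B]
kkktkBttt ⇒ kkktkkBttt   [B -> k B]
kkktkkBttt ⇒ kkktkkkBttt   [B -> k B]
kkktkkkBttt ⇒ kkktkkkkBttt   [B -> k B]
kkktkkkkBttt ⇒ kkktkkkkkttt   [B -> k]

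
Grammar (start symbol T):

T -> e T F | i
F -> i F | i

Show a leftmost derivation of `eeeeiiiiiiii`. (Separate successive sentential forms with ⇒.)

T ⇒ eTF   [T -> e T F]
eTF ⇒ eeTFF   [T -> e T F]
eeTFF ⇒ eeeTFFF   [T -> e T F]
eeeTFFF ⇒ eeeeTFFFF   [T -> e T F]
eeeeTFFFF ⇒ eeeeiFFFF   [T -> i]
eeeeiFFFF ⇒ eeeeiiFFFF   [F -> i F]
eeeeiiFFFF ⇒ eeeeiiiFFFF   [F -> i F]
eeeeiiiFFFF ⇒ eeeeiiiiFFF   [F -> i]
eeeeiiiiFFF ⇒ eeeeiiiiiFF   [F -> i]
eeeeiiiiiFF ⇒ eeeeiiiiiiFF   [F -> i F]
eeeeiiiiiiFF ⇒ eeeeiiiiiiiF   [F -> i]
eeeeiiiiiiiF ⇒ eeeeiiiiiiii   [F -> i]

T ⇒ eTF ⇒ eeTFF ⇒ eeeTFFF ⇒ eeeeTFFFF ⇒ eeeeiFFFF ⇒ eeeeiiFFFF ⇒ eeeeiiiFFFF ⇒ eeeeiiiiFFF ⇒ eeeeiiiiiFF ⇒ eeeeiiiiiiFF ⇒ eeeeiiiiiiiF ⇒ eeeeiiiiiiii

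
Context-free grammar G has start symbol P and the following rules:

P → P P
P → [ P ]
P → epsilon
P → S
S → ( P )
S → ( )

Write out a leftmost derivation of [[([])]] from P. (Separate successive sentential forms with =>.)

P => [P]   [P → [ P ]]
[P] => [PP]   [P → P P]
[PP] => [PPP]   [P → P P]
[PPP] => [[P]PP]   [P → [ P ]]
[[P]PP] => [[S]PP]   [P → S]
[[S]PP] => [[(P)]PP]   [S → ( P )]
[[(P)]PP] => [[(PP)]PP]   [P → P P]
[[(PP)]PP] => [[([P]P)]PP]   [P → [ P ]]
[[([P]P)]PP] => [[([]P)]PP]   [P → epsilon]
[[([]P)]PP] => [[([])]PP]   [P → epsilon]
[[([])]PP] => [[([])]P]   [P → epsilon]
[[([])]P] => [[([])]]   [P → epsilon]

P => [P] => [PP] => [PPP] => [[P]PP] => [[S]PP] => [[(P)]PP] => [[(PP)]PP] => [[([P]P)]PP] => [[([]P)]PP] => [[([])]PP] => [[([])]P] => [[([])]]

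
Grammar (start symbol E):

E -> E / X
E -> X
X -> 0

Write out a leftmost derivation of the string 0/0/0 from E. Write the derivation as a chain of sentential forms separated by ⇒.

E⇒E/X⇒E/X/X⇒X/X/X⇒0/X/X⇒0/0/X⇒0/0/0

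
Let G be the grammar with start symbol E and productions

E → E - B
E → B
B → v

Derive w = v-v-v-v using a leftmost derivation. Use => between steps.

E => E-B => E-B-B => E-B-B-B => B-B-B-B => v-B-B-B => v-v-B-B => v-v-v-B => v-v-v-v

E => E-B   [E → E - B]
E-B => E-B-B   [E → E - B]
E-B-B => E-B-B-B   [E → E - B]
E-B-B-B => B-B-B-B   [E → B]
B-B-B-B => v-B-B-B   [B → v]
v-B-B-B => v-v-B-B   [B → v]
v-v-B-B => v-v-v-B   [B → v]
v-v-v-B => v-v-v-v   [B → v]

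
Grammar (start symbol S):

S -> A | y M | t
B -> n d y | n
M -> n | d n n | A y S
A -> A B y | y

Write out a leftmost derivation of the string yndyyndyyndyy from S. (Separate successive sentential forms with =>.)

S => A => ABy => AByBy => AByByBy => yByByBy => yndyyByBy => yndyyndyyBy => yndyyndyyndyy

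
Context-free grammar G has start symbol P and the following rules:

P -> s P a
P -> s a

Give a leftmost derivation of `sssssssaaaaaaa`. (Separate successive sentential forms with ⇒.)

P ⇒ sPa ⇒ ssPaa ⇒ sssPaaa ⇒ ssssPaaaa ⇒ sssssPaaaaa ⇒ ssssssPaaaaaa ⇒ sssssssaaaaaaa

P ⇒ sPa   [P -> s P a]
sPa ⇒ ssPaa   [P -> s P a]
ssPaa ⇒ sssPaaa   [P -> s P a]
sssPaaa ⇒ ssssPaaaa   [P -> s P a]
ssssPaaaa ⇒ sssssPaaaaa   [P -> s P a]
sssssPaaaaa ⇒ ssssssPaaaaaa   [P -> s P a]
ssssssPaaaaaa ⇒ sssssssaaaaaaa   [P -> s a]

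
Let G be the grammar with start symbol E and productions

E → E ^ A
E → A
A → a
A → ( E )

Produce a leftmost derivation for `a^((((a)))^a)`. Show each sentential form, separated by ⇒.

E ⇒ E^A   [E → E ^ A]
E^A ⇒ A^A   [E → A]
A^A ⇒ a^A   [A → a]
a^A ⇒ a^(E)   [A → ( E )]
a^(E) ⇒ a^(E^A)   [E → E ^ A]
a^(E^A) ⇒ a^(A^A)   [E → A]
a^(A^A) ⇒ a^((E)^A)   [A → ( E )]
a^((E)^A) ⇒ a^((A)^A)   [E → A]
a^((A)^A) ⇒ a^(((E))^A)   [A → ( E )]
a^(((E))^A) ⇒ a^(((A))^A)   [E → A]
a^(((A))^A) ⇒ a^((((E)))^A)   [A → ( E )]
a^((((E)))^A) ⇒ a^((((A)))^A)   [E → A]
a^((((A)))^A) ⇒ a^((((a)))^A)   [A → a]
a^((((a)))^A) ⇒ a^((((a)))^a)   [A → a]

E ⇒ E^A ⇒ A^A ⇒ a^A ⇒ a^(E) ⇒ a^(E^A) ⇒ a^(A^A) ⇒ a^((E)^A) ⇒ a^((A)^A) ⇒ a^(((E))^A) ⇒ a^(((A))^A) ⇒ a^((((E)))^A) ⇒ a^((((A)))^A) ⇒ a^((((a)))^A) ⇒ a^((((a)))^a)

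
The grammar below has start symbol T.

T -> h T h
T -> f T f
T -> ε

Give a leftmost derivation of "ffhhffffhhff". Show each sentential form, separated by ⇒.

T⇒fTf⇒ffTff⇒ffhThff⇒ffhhThhff⇒ffhhfTfhhff⇒ffhhffTffhhff⇒ffhhffffhhff

T ⇒ fTf   [T -> f T f]
fTf ⇒ ffTff   [T -> f T f]
ffTff ⇒ ffhThff   [T -> h T h]
ffhThff ⇒ ffhhThhff   [T -> h T h]
ffhhThhff ⇒ ffhhfTfhhff   [T -> f T f]
ffhhfTfhhff ⇒ ffhhffTffhhff   [T -> f T f]
ffhhffTffhhff ⇒ ffhhffffhhff   [T -> ε]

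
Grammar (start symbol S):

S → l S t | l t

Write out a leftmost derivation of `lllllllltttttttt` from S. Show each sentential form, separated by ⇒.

S ⇒ lSt ⇒ llStt ⇒ lllSttt ⇒ llllStttt ⇒ lllllSttttt ⇒ llllllStttttt ⇒ lllllllSttttttt ⇒ lllllllltttttttt

S ⇒ lSt   [S → l S t]
lSt ⇒ llStt   [S → l S t]
llStt ⇒ lllSttt   [S → l S t]
lllSttt ⇒ llllStttt   [S → l S t]
llllStttt ⇒ lllllSttttt   [S → l S t]
lllllSttttt ⇒ llllllStttttt   [S → l S t]
llllllStttttt ⇒ lllllllSttttttt   [S → l S t]
lllllllSttttttt ⇒ lllllllltttttttt   [S → l t]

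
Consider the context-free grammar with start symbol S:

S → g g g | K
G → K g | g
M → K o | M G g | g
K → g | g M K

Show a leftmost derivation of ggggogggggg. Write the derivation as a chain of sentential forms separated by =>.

S => K => gMK => gMGgK => gKoGgK => ggMKoGgK => gggKoGgK => ggggoGgK => ggggoKggK => ggggogMKggK => ggggoggKggK => ggggogggggK => ggggogggggg

S => K   [S → K]
K => gMK   [K → g M K]
gMK => gMGgK   [M → M G g]
gMGgK => gKoGgK   [M → K o]
gKoGgK => ggMKoGgK   [K → g M K]
ggMKoGgK => gggKoGgK   [M → g]
gggKoGgK => ggggoGgK   [K → g]
ggggoGgK => ggggoKggK   [G → K g]
ggggoKggK => ggggogMKggK   [K → g M K]
ggggogMKggK => ggggoggKggK   [M → g]
ggggoggKggK => ggggogggggK   [K → g]
ggggogggggK => ggggogggggg   [K → g]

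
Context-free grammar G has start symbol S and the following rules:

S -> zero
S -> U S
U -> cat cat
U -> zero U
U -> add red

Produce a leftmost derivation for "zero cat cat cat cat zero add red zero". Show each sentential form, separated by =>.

S => U S   [S -> U S]
U S => zero U S   [U -> zero U]
zero U S => zero cat cat S   [U -> cat cat]
zero cat cat S => zero cat cat U S   [S -> U S]
zero cat cat U S => zero cat cat cat cat S   [U -> cat cat]
zero cat cat cat cat S => zero cat cat cat cat U S   [S -> U S]
zero cat cat cat cat U S => zero cat cat cat cat zero U S   [U -> zero U]
zero cat cat cat cat zero U S => zero cat cat cat cat zero add red S   [U -> add red]
zero cat cat cat cat zero add red S => zero cat cat cat cat zero add red zero   [S -> zero]

S => U S => zero U S => zero cat cat S => zero cat cat U S => zero cat cat cat cat S => zero cat cat cat cat U S => zero cat cat cat cat zero U S => zero cat cat cat cat zero add red S => zero cat cat cat cat zero add red zero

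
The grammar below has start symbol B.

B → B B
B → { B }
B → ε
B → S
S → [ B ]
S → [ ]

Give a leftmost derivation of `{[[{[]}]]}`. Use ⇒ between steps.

B⇒{B}⇒{S}⇒{[B]}⇒{[S]}⇒{[[B]]}⇒{[[{B}]]}⇒{[[{BB}]]}⇒{[[{SB}]]}⇒{[[{[]B}]]}⇒{[[{[]}]]}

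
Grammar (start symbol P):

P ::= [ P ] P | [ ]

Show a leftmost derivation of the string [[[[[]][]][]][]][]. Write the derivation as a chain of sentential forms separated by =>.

P => [P]P   [P ::= [ P ] P]
[P]P => [[P]P]P   [P ::= [ P ] P]
[[P]P]P => [[[P]P]P]P   [P ::= [ P ] P]
[[[P]P]P]P => [[[[P]P]P]P]P   [P ::= [ P ] P]
[[[[P]P]P]P]P => [[[[[]]P]P]P]P   [P ::= [ ]]
[[[[[]]P]P]P]P => [[[[[]][]]P]P]P   [P ::= [ ]]
[[[[[]][]]P]P]P => [[[[[]][]][]]P]P   [P ::= [ ]]
[[[[[]][]][]]P]P => [[[[[]][]][]][]]P   [P ::= [ ]]
[[[[[]][]][]][]]P => [[[[[]][]][]][]][]   [P ::= [ ]]

P => [P]P => [[P]P]P => [[[P]P]P]P => [[[[P]P]P]P]P => [[[[[]]P]P]P]P => [[[[[]][]]P]P]P => [[[[[]][]][]]P]P => [[[[[]][]][]][]]P => [[[[[]][]][]][]][]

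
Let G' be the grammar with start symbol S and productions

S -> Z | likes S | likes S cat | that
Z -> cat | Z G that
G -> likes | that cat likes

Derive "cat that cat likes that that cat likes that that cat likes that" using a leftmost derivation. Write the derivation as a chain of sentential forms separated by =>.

S => Z => Z G that => Z G that G that => Z G that G that G that => cat G that G that G that => cat that cat likes that G that G that => cat that cat likes that that cat likes that G that => cat that cat likes that that cat likes that that cat likes that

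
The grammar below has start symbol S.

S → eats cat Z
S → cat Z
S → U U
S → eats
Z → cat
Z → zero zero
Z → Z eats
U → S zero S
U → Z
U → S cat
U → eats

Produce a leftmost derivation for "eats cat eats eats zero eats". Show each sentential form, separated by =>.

S => U U => S cat U => eats cat U => eats cat S zero S => eats cat U U zero S => eats cat eats U zero S => eats cat eats eats zero S => eats cat eats eats zero eats

S => U U   [S → U U]
U U => S cat U   [U → S cat]
S cat U => eats cat U   [S → eats]
eats cat U => eats cat S zero S   [U → S zero S]
eats cat S zero S => eats cat U U zero S   [S → U U]
eats cat U U zero S => eats cat eats U zero S   [U → eats]
eats cat eats U zero S => eats cat eats eats zero S   [U → eats]
eats cat eats eats zero S => eats cat eats eats zero eats   [S → eats]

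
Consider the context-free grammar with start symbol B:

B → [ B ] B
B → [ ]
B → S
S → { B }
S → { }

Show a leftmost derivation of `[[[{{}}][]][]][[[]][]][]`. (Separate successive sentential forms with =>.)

B=>[B]B=>[[B]B]B=>[[[B]B]B]B=>[[[S]B]B]B=>[[[{B}]B]B]B=>[[[{S}]B]B]B=>[[[{{}}]B]B]B=>[[[{{}}][]]B]B=>[[[{{}}][]][]]B=>[[[{{}}][]][]][B]B=>[[[{{}}][]][]][[B]B]B=>[[[{{}}][]][]][[[]]B]B=>[[[{{}}][]][]][[[]][]]B=>[[[{{}}][]][]][[[]][]][]

B => [B]B   [B → [ B ] B]
[B]B => [[B]B]B   [B → [ B ] B]
[[B]B]B => [[[B]B]B]B   [B → [ B ] B]
[[[B]B]B]B => [[[S]B]B]B   [B → S]
[[[S]B]B]B => [[[{B}]B]B]B   [S → { B }]
[[[{B}]B]B]B => [[[{S}]B]B]B   [B → S]
[[[{S}]B]B]B => [[[{{}}]B]B]B   [S → { }]
[[[{{}}]B]B]B => [[[{{}}][]]B]B   [B → [ ]]
[[[{{}}][]]B]B => [[[{{}}][]][]]B   [B → [ ]]
[[[{{}}][]][]]B => [[[{{}}][]][]][B]B   [B → [ B ] B]
[[[{{}}][]][]][B]B => [[[{{}}][]][]][[B]B]B   [B → [ B ] B]
[[[{{}}][]][]][[B]B]B => [[[{{}}][]][]][[[]]B]B   [B → [ ]]
[[[{{}}][]][]][[[]]B]B => [[[{{}}][]][]][[[]][]]B   [B → [ ]]
[[[{{}}][]][]][[[]][]]B => [[[{{}}][]][]][[[]][]][]   [B → [ ]]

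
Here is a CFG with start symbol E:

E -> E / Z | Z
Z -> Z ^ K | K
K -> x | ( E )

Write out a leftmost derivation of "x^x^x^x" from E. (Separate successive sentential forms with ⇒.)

E ⇒ Z ⇒ Z^K ⇒ Z^K^K ⇒ Z^K^K^K ⇒ K^K^K^K ⇒ x^K^K^K ⇒ x^x^K^K ⇒ x^x^x^K ⇒ x^x^x^x

E ⇒ Z   [E -> Z]
Z ⇒ Z^K   [Z -> Z ^ K]
Z^K ⇒ Z^K^K   [Z -> Z ^ K]
Z^K^K ⇒ Z^K^K^K   [Z -> Z ^ K]
Z^K^K^K ⇒ K^K^K^K   [Z -> K]
K^K^K^K ⇒ x^K^K^K   [K -> x]
x^K^K^K ⇒ x^x^K^K   [K -> x]
x^x^K^K ⇒ x^x^x^K   [K -> x]
x^x^x^K ⇒ x^x^x^x   [K -> x]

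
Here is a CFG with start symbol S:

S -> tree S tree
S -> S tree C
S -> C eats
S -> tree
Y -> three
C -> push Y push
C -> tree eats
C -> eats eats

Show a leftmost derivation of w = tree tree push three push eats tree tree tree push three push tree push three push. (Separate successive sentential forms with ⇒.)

S ⇒ S tree C   [S -> S tree C]
S tree C ⇒ S tree C tree C   [S -> S tree C]
S tree C tree C ⇒ tree S tree tree C tree C   [S -> tree S tree]
tree S tree tree C tree C ⇒ tree tree S tree tree tree C tree C   [S -> tree S tree]
tree tree S tree tree tree C tree C ⇒ tree tree C eats tree tree tree C tree C   [S -> C eats]
tree tree C eats tree tree tree C tree C ⇒ tree tree push Y push eats tree tree tree C tree C   [C -> push Y push]
tree tree push Y push eats tree tree tree C tree C ⇒ tree tree push three push eats tree tree tree C tree C   [Y -> three]
tree tree push three push eats tree tree tree C tree C ⇒ tree tree push three push eats tree tree tree push Y push tree C   [C -> push Y push]
tree tree push three push eats tree tree tree push Y push tree C ⇒ tree tree push three push eats tree tree tree push three push tree C   [Y -> three]
tree tree push three push eats tree tree tree push three push tree C ⇒ tree tree push three push eats tree tree tree push three push tree push Y push   [C -> push Y push]
tree tree push three push eats tree tree tree push three push tree push Y push ⇒ tree tree push three push eats tree tree tree push three push tree push three push   [Y -> three]

S ⇒ S tree C ⇒ S tree C tree C ⇒ tree S tree tree C tree C ⇒ tree tree S tree tree tree C tree C ⇒ tree tree C eats tree tree tree C tree C ⇒ tree tree push Y push eats tree tree tree C tree C ⇒ tree tree push three push eats tree tree tree C tree C ⇒ tree tree push three push eats tree tree tree push Y push tree C ⇒ tree tree push three push eats tree tree tree push three push tree C ⇒ tree tree push three push eats tree tree tree push three push tree push Y push ⇒ tree tree push three push eats tree tree tree push three push tree push three push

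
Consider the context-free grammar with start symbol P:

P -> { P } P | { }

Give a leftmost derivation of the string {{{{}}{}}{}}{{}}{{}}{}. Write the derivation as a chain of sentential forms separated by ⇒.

P⇒{P}P⇒{{P}P}P⇒{{{P}P}P}P⇒{{{{}}P}P}P⇒{{{{}}{}}P}P⇒{{{{}}{}}{}}P⇒{{{{}}{}}{}}{P}P⇒{{{{}}{}}{}}{{}}P⇒{{{{}}{}}{}}{{}}{P}P⇒{{{{}}{}}{}}{{}}{{}}P⇒{{{{}}{}}{}}{{}}{{}}{}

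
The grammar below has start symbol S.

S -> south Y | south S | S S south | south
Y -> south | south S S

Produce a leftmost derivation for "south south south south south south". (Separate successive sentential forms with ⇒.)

S ⇒ south Y ⇒ south south S S ⇒ south south south S S ⇒ south south south south S S ⇒ south south south south south S ⇒ south south south south south south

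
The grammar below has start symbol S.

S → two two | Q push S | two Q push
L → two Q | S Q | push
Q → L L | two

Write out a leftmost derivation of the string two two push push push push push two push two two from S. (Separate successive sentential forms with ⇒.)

S ⇒ Q push S   [S → Q push S]
Q push S ⇒ L L push S   [Q → L L]
L L push S ⇒ S Q L push S   [L → S Q]
S Q L push S ⇒ two Q push Q L push S   [S → two Q push]
two Q push Q L push S ⇒ two two push Q L push S   [Q → two]
two two push Q L push S ⇒ two two push L L L push S   [Q → L L]
two two push L L L push S ⇒ two two push push L L push S   [L → push]
two two push push L L push S ⇒ two two push push push L push S   [L → push]
two two push push push L push S ⇒ two two push push push push push S   [L → push]
two two push push push push push S ⇒ two two push push push push push Q push S   [S → Q push S]
two two push push push push push Q push S ⇒ two two push push push push push two push S   [Q → two]
two two push push push push push two push S ⇒ two two push push push push push two push two two   [S → two two]

S ⇒ Q push S ⇒ L L push S ⇒ S Q L push S ⇒ two Q push Q L push S ⇒ two two push Q L push S ⇒ two two push L L L push S ⇒ two two push push L L push S ⇒ two two push push push L push S ⇒ two two push push push push push S ⇒ two two push push push push push Q push S ⇒ two two push push push push push two push S ⇒ two two push push push push push two push two two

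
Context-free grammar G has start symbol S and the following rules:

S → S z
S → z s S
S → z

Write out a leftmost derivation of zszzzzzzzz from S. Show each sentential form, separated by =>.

S => Sz   [S → S z]
Sz => Szz   [S → S z]
Szz => Szzz   [S → S z]
Szzz => Szzzz   [S → S z]
Szzzz => Szzzzz   [S → S z]
Szzzzz => Szzzzzz   [S → S z]
Szzzzzz => Szzzzzzz   [S → S z]
Szzzzzzz => zsSzzzzzzz   [S → z s S]
zsSzzzzzzz => zszzzzzzzz   [S → z]

S => Sz => Szz => Szzz => Szzzz => Szzzzz => Szzzzzz => Szzzzzzz => zsSzzzzzzz => zszzzzzzzz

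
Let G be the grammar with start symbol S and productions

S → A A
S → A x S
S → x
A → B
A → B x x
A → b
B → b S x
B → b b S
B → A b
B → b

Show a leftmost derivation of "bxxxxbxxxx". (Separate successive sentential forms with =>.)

S => AA => BxxA => bSxxxA => bxxxxA => bxxxxBxx => bxxxxbSxxx => bxxxxbxxxx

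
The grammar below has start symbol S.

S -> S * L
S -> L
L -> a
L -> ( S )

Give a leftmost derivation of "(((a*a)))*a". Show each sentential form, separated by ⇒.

S ⇒ S*L   [S -> S * L]
S*L ⇒ L*L   [S -> L]
L*L ⇒ (S)*L   [L -> ( S )]
(S)*L ⇒ (L)*L   [S -> L]
(L)*L ⇒ ((S))*L   [L -> ( S )]
((S))*L ⇒ ((L))*L   [S -> L]
((L))*L ⇒ (((S)))*L   [L -> ( S )]
(((S)))*L ⇒ (((S*L)))*L   [S -> S * L]
(((S*L)))*L ⇒ (((L*L)))*L   [S -> L]
(((L*L)))*L ⇒ (((a*L)))*L   [L -> a]
(((a*L)))*L ⇒ (((a*a)))*L   [L -> a]
(((a*a)))*L ⇒ (((a*a)))*a   [L -> a]

S ⇒ S*L ⇒ L*L ⇒ (S)*L ⇒ (L)*L ⇒ ((S))*L ⇒ ((L))*L ⇒ (((S)))*L ⇒ (((S*L)))*L ⇒ (((L*L)))*L ⇒ (((a*L)))*L ⇒ (((a*a)))*L ⇒ (((a*a)))*a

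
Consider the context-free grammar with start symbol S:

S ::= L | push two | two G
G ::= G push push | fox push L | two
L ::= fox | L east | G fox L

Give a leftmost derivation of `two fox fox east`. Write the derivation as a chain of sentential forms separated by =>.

S => L => L east => G fox L east => two fox L east => two fox fox east

S => L   [S ::= L]
L => L east   [L ::= L east]
L east => G fox L east   [L ::= G fox L]
G fox L east => two fox L east   [G ::= two]
two fox L east => two fox fox east   [L ::= fox]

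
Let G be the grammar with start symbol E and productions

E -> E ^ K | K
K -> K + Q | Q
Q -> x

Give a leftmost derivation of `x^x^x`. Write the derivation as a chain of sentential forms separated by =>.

E => E^K   [E -> E ^ K]
E^K => E^K^K   [E -> E ^ K]
E^K^K => K^K^K   [E -> K]
K^K^K => Q^K^K   [K -> Q]
Q^K^K => x^K^K   [Q -> x]
x^K^K => x^Q^K   [K -> Q]
x^Q^K => x^x^K   [Q -> x]
x^x^K => x^x^Q   [K -> Q]
x^x^Q => x^x^x   [Q -> x]

E => E^K => E^K^K => K^K^K => Q^K^K => x^K^K => x^Q^K => x^x^K => x^x^Q => x^x^x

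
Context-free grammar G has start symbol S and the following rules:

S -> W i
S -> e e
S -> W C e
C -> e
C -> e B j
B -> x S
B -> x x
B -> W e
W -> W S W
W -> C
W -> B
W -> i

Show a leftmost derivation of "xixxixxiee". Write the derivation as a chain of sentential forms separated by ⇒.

S ⇒ WCe ⇒ BCe ⇒ xSCe ⇒ xWiCe ⇒ xWSWiCe ⇒ xiSWiCe ⇒ xiWiWiCe ⇒ xiBiWiCe ⇒ xixxiWiCe ⇒ xixxiBiCe ⇒ xixxixxiCe ⇒ xixxixxiee

S ⇒ WCe   [S -> W C e]
WCe ⇒ BCe   [W -> B]
BCe ⇒ xSCe   [B -> x S]
xSCe ⇒ xWiCe   [S -> W i]
xWiCe ⇒ xWSWiCe   [W -> W S W]
xWSWiCe ⇒ xiSWiCe   [W -> i]
xiSWiCe ⇒ xiWiWiCe   [S -> W i]
xiWiWiCe ⇒ xiBiWiCe   [W -> B]
xiBiWiCe ⇒ xixxiWiCe   [B -> x x]
xixxiWiCe ⇒ xixxiBiCe   [W -> B]
xixxiBiCe ⇒ xixxixxiCe   [B -> x x]
xixxixxiCe ⇒ xixxixxiee   [C -> e]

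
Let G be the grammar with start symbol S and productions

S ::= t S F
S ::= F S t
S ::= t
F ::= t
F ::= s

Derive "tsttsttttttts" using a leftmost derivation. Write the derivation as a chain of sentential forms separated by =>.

S => tSF => tFStF => tsStF => tstSFtF => tsttSFFtF => tsttFStFFtF => tsttsStFFtF => tsttstSFtFFtF => tsttsttFtFFtF => tsttsttttFFtF => tsttstttttFtF => tsttstttttttF => tsttsttttttts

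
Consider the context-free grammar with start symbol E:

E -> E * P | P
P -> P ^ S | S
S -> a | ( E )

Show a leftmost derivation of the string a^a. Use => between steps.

E => P => P^S => S^S => a^S => a^a

E => P   [E -> P]
P => P^S   [P -> P ^ S]
P^S => S^S   [P -> S]
S^S => a^S   [S -> a]
a^S => a^a   [S -> a]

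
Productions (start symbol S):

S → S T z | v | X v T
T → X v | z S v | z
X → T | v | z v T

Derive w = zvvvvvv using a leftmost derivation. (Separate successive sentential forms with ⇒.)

S ⇒ XvT ⇒ zvTvT ⇒ zvXvvT ⇒ zvvvvT ⇒ zvvvvXv ⇒ zvvvvvv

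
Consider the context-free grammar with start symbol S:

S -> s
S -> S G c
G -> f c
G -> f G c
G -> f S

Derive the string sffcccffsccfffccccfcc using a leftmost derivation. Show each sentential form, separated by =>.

S => SGc   [S -> S G c]
SGc => SGcGc   [S -> S G c]
SGcGc => SGcGcGc   [S -> S G c]
SGcGcGc => SGcGcGcGc   [S -> S G c]
SGcGcGcGc => sGcGcGcGc   [S -> s]
sGcGcGcGc => sfGccGcGcGc   [G -> f G c]
sfGccGcGcGc => sffcccGcGcGc   [G -> f c]
sffcccGcGcGc => sffcccfGccGcGc   [G -> f G c]
sffcccfGccGcGc => sffcccffSccGcGc   [G -> f S]
sffcccffSccGcGc => sffcccffsccGcGc   [S -> s]
sffcccffsccGcGc => sffcccffsccfGccGc   [G -> f G c]
sffcccffsccfGccGc => sffcccffsccffGcccGc   [G -> f G c]
sffcccffsccffGcccGc => sffcccffsccfffccccGc   [G -> f c]
sffcccffsccfffccccGc => sffcccffsccfffccccfcc   [G -> f c]

S => SGc => SGcGc => SGcGcGc => SGcGcGcGc => sGcGcGcGc => sfGccGcGcGc => sffcccGcGcGc => sffcccfGccGcGc => sffcccffSccGcGc => sffcccffsccGcGc => sffcccffsccfGccGc => sffcccffsccffGcccGc => sffcccffsccfffccccGc => sffcccffsccfffccccfcc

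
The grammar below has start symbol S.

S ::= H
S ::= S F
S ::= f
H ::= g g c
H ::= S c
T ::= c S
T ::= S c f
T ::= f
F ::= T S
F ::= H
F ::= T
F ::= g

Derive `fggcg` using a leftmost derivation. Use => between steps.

S => SF => SFF => fFF => fHF => fggcF => fggcg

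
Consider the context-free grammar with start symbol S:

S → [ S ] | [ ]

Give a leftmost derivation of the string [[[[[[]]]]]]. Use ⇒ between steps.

S ⇒ [S]   [S → [ S ]]
[S] ⇒ [[S]]   [S → [ S ]]
[[S]] ⇒ [[[S]]]   [S → [ S ]]
[[[S]]] ⇒ [[[[S]]]]   [S → [ S ]]
[[[[S]]]] ⇒ [[[[[S]]]]]   [S → [ S ]]
[[[[[S]]]]] ⇒ [[[[[[]]]]]]   [S → [ ]]

S ⇒ [S] ⇒ [[S]] ⇒ [[[S]]] ⇒ [[[[S]]]] ⇒ [[[[[S]]]]] ⇒ [[[[[[]]]]]]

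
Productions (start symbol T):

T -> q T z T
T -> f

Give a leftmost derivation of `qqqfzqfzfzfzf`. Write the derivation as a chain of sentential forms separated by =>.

T=>qTzT=>qqTzTzT=>qqqTzTzTzT=>qqqfzTzTzT=>qqqfzqTzTzTzT=>qqqfzqfzTzTzT=>qqqfzqfzfzTzT=>qqqfzqfzfzfzT=>qqqfzqfzfzfzf

T => qTzT   [T -> q T z T]
qTzT => qqTzTzT   [T -> q T z T]
qqTzTzT => qqqTzTzTzT   [T -> q T z T]
qqqTzTzTzT => qqqfzTzTzT   [T -> f]
qqqfzTzTzT => qqqfzqTzTzTzT   [T -> q T z T]
qqqfzqTzTzTzT => qqqfzqfzTzTzT   [T -> f]
qqqfzqfzTzTzT => qqqfzqfzfzTzT   [T -> f]
qqqfzqfzfzTzT => qqqfzqfzfzfzT   [T -> f]
qqqfzqfzfzfzT => qqqfzqfzfzfzf   [T -> f]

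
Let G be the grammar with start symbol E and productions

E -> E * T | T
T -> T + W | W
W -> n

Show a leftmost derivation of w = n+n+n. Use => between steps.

E=>T=>T+W=>T+W+W=>W+W+W=>n+W+W=>n+n+W=>n+n+n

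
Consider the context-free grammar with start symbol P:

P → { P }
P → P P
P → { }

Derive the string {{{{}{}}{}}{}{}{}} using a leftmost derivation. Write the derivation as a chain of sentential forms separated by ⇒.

P ⇒ {P}   [P → { P }]
{P} ⇒ {PP}   [P → P P]
{PP} ⇒ {PPP}   [P → P P]
{PPP} ⇒ {PPPP}   [P → P P]
{PPPP} ⇒ {{P}PPP}   [P → { P }]
{{P}PPP} ⇒ {{PP}PPP}   [P → P P]
{{PP}PPP} ⇒ {{{P}P}PPP}   [P → { P }]
{{{P}P}PPP} ⇒ {{{PP}P}PPP}   [P → P P]
{{{PP}P}PPP} ⇒ {{{{}P}P}PPP}   [P → { }]
{{{{}P}P}PPP} ⇒ {{{{}{}}P}PPP}   [P → { }]
{{{{}{}}P}PPP} ⇒ {{{{}{}}{}}PPP}   [P → { }]
{{{{}{}}{}}PPP} ⇒ {{{{}{}}{}}{}PP}   [P → { }]
{{{{}{}}{}}{}PP} ⇒ {{{{}{}}{}}{}{}P}   [P → { }]
{{{{}{}}{}}{}{}P} ⇒ {{{{}{}}{}}{}{}{}}   [P → { }]

P ⇒ {P} ⇒ {PP} ⇒ {PPP} ⇒ {PPPP} ⇒ {{P}PPP} ⇒ {{PP}PPP} ⇒ {{{P}P}PPP} ⇒ {{{PP}P}PPP} ⇒ {{{{}P}P}PPP} ⇒ {{{{}{}}P}PPP} ⇒ {{{{}{}}{}}PPP} ⇒ {{{{}{}}{}}{}PP} ⇒ {{{{}{}}{}}{}{}P} ⇒ {{{{}{}}{}}{}{}{}}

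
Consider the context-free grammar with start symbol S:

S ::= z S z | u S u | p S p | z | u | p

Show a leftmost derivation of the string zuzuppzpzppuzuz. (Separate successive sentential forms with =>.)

S => zSz => zuSuz => zuzSzuz => zuzuSuzuz => zuzupSpuzuz => zuzuppSppuzuz => zuzuppzSzppuzuz => zuzuppzpzppuzuz

S => zSz   [S ::= z S z]
zSz => zuSuz   [S ::= u S u]
zuSuz => zuzSzuz   [S ::= z S z]
zuzSzuz => zuzuSuzuz   [S ::= u S u]
zuzuSuzuz => zuzupSpuzuz   [S ::= p S p]
zuzupSpuzuz => zuzuppSppuzuz   [S ::= p S p]
zuzuppSppuzuz => zuzuppzSzppuzuz   [S ::= z S z]
zuzuppzSzppuzuz => zuzuppzpzppuzuz   [S ::= p]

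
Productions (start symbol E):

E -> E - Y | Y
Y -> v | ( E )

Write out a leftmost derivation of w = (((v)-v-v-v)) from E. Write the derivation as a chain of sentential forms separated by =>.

E => Y => (E) => (Y) => ((E)) => ((E-Y)) => ((E-Y-Y)) => ((E-Y-Y-Y)) => ((Y-Y-Y-Y)) => (((E)-Y-Y-Y)) => (((Y)-Y-Y-Y)) => (((v)-Y-Y-Y)) => (((v)-v-Y-Y)) => (((v)-v-v-Y)) => (((v)-v-v-v))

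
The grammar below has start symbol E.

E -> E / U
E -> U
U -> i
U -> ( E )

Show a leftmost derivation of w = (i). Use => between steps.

E => U => (E) => (U) => (i)

E => U   [E -> U]
U => (E)   [U -> ( E )]
(E) => (U)   [E -> U]
(U) => (i)   [U -> i]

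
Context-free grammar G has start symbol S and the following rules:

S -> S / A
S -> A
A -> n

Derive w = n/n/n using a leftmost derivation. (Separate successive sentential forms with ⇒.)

S⇒S/A⇒S/A/A⇒A/A/A⇒n/A/A⇒n/n/A⇒n/n/n

S ⇒ S/A   [S -> S / A]
S/A ⇒ S/A/A   [S -> S / A]
S/A/A ⇒ A/A/A   [S -> A]
A/A/A ⇒ n/A/A   [A -> n]
n/A/A ⇒ n/n/A   [A -> n]
n/n/A ⇒ n/n/n   [A -> n]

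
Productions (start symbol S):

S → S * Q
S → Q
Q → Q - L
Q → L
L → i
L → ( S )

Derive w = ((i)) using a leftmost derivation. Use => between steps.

S => Q   [S → Q]
Q => L   [Q → L]
L => (S)   [L → ( S )]
(S) => (Q)   [S → Q]
(Q) => (L)   [Q → L]
(L) => ((S))   [L → ( S )]
((S)) => ((Q))   [S → Q]
((Q)) => ((L))   [Q → L]
((L)) => ((i))   [L → i]

S=>Q=>L=>(S)=>(Q)=>(L)=>((S))=>((Q))=>((L))=>((i))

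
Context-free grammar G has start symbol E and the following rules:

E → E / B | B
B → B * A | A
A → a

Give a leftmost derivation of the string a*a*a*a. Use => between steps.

E=>B=>B*A=>B*A*A=>B*A*A*A=>A*A*A*A=>a*A*A*A=>a*a*A*A=>a*a*a*A=>a*a*a*a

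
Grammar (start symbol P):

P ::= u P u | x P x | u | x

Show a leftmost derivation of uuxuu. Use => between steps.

P => uPu => uuPuu => uuxuu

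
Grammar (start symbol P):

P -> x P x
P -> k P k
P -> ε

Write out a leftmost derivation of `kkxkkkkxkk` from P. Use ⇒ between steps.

P⇒kPk⇒kkPkk⇒kkxPxkk⇒kkxkPkxkk⇒kkxkkPkkxkk⇒kkxkkkkxkk

P ⇒ kPk   [P -> k P k]
kPk ⇒ kkPkk   [P -> k P k]
kkPkk ⇒ kkxPxkk   [P -> x P x]
kkxPxkk ⇒ kkxkPkxkk   [P -> k P k]
kkxkPkxkk ⇒ kkxkkPkkxkk   [P -> k P k]
kkxkkPkkxkk ⇒ kkxkkkkxkk   [P -> ε]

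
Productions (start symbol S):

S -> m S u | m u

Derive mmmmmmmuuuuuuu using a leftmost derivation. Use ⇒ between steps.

S ⇒ mSu   [S -> m S u]
mSu ⇒ mmSuu   [S -> m S u]
mmSuu ⇒ mmmSuuu   [S -> m S u]
mmmSuuu ⇒ mmmmSuuuu   [S -> m S u]
mmmmSuuuu ⇒ mmmmmSuuuuu   [S -> m S u]
mmmmmSuuuuu ⇒ mmmmmmSuuuuuu   [S -> m S u]
mmmmmmSuuuuuu ⇒ mmmmmmmuuuuuuu   [S -> m u]

S⇒mSu⇒mmSuu⇒mmmSuuu⇒mmmmSuuuu⇒mmmmmSuuuuu⇒mmmmmmSuuuuuu⇒mmmmmmmuuuuuuu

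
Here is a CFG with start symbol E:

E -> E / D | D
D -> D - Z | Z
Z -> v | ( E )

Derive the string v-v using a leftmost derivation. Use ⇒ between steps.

E ⇒ D ⇒ D-Z ⇒ Z-Z ⇒ v-Z ⇒ v-v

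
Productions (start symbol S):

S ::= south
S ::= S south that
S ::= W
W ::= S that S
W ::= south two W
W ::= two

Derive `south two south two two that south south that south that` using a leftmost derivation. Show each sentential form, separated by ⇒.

S ⇒ S south that ⇒ S south that south that ⇒ W south that south that ⇒ south two W south that south that ⇒ south two S that S south that south that ⇒ south two W that S south that south that ⇒ south two south two W that S south that south that ⇒ south two south two two that S south that south that ⇒ south two south two two that south south that south that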